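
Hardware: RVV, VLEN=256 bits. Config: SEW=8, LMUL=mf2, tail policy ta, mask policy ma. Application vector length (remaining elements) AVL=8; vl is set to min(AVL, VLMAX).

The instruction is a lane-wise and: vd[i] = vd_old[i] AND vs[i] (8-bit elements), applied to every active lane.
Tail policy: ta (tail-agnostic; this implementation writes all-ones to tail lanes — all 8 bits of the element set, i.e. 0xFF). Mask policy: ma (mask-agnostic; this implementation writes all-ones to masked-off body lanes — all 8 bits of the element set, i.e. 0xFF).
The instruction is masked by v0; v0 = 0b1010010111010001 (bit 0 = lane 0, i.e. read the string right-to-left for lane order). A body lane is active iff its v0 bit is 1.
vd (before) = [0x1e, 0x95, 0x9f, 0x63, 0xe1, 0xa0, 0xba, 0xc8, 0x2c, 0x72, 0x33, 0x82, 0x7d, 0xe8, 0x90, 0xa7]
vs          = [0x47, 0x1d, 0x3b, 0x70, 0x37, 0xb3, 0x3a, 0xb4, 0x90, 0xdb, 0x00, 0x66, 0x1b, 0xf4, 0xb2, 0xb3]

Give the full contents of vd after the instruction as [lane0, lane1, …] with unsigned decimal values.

VLMAX = (256 × 1/2) / 8 = 16 lanes
AVL=8 ≤ VLMAX=16, so vl = 8
[0] and(0x1e,0x47) = 0x06
[1] mask-off/ones = 0xff
[2] mask-off/ones = 0xff
[3] mask-off/ones = 0xff
[4] and(0xe1,0x37) = 0x21
[5] mask-off/ones = 0xff
[6] and(0xba,0x3a) = 0x3a
[7] and(0xc8,0xb4) = 0x80
[8] tail/ones = 0xff
[9] tail/ones = 0xff
[10] tail/ones = 0xff
[11] tail/ones = 0xff
[12] tail/ones = 0xff
[13] tail/ones = 0xff
[14] tail/ones = 0xff
[15] tail/ones = 0xff

vd = [6, 255, 255, 255, 33, 255, 58, 128, 255, 255, 255, 255, 255, 255, 255, 255]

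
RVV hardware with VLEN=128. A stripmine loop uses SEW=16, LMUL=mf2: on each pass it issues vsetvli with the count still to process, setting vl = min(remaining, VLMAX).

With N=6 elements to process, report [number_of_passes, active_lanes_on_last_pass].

[iterations, last_vl] = [2, 2]

lanes per group: 128·1/2/16 = 4
6 elements at 4/iter → 2 passes, remainder 2 on the last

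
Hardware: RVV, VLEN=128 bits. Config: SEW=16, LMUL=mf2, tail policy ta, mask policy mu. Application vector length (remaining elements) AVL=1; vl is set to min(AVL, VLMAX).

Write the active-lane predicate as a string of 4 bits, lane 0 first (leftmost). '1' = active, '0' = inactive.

predicate = 1000

lanes per group: 128·1/2/16 = 4
AVL=1 ≤ VLMAX=4, so vl = 1
bits (lane 0 leftmost): 1000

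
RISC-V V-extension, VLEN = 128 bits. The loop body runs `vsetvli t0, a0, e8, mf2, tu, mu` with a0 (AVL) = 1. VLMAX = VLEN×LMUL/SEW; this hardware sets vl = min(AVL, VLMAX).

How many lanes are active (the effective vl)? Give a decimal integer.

VLMAX = VLEN×LMUL/SEW = 128×1/2/8 = 8
AVL=1 ≤ VLMAX=8, so vl = 1

vl = 1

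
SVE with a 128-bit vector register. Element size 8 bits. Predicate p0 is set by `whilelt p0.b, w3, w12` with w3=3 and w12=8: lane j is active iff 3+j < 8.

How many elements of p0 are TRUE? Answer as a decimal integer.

register lanes = 128/8 = 16
active while 3+j < 8, i.e. j ∈ [0,5) capped at 16 ⇒ 5

vl = 5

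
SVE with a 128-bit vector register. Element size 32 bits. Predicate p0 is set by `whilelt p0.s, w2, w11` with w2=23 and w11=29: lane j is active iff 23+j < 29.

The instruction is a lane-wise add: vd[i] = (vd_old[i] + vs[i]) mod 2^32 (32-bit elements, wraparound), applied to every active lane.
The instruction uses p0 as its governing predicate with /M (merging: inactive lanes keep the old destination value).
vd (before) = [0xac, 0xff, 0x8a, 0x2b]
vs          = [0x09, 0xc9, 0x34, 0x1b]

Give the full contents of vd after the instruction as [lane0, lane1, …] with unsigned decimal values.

lane count: 128 div 32 = 4
p0[j] = (23+j < 29); true for j=0..3 → 4 lanes set
  i=0: add(0xac,0x09) → 181
  i=1: add(0xff,0xc9) → 456
  i=2: add(0x8a,0x34) → 190
  i=3: add(0x2b,0x1b) → 70

vd = [181, 456, 190, 70]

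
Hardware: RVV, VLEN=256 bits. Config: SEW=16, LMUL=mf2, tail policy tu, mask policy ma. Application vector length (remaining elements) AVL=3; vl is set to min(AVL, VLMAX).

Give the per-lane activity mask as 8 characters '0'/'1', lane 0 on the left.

predicate = 11100000

VLMAX = (256 × 1/2) / 16 = 8 lanes
AVL=3 ≤ VLMAX=8, so vl = 3
bits (lane 0 leftmost): 11100000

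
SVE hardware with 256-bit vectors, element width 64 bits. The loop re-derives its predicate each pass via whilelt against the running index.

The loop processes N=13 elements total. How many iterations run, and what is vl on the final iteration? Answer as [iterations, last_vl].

256-bit reg / 64-bit elem → 4 lanes
iterations = ceil(13/4) = 4; final-pass vl = 1

[iterations, last_vl] = [4, 1]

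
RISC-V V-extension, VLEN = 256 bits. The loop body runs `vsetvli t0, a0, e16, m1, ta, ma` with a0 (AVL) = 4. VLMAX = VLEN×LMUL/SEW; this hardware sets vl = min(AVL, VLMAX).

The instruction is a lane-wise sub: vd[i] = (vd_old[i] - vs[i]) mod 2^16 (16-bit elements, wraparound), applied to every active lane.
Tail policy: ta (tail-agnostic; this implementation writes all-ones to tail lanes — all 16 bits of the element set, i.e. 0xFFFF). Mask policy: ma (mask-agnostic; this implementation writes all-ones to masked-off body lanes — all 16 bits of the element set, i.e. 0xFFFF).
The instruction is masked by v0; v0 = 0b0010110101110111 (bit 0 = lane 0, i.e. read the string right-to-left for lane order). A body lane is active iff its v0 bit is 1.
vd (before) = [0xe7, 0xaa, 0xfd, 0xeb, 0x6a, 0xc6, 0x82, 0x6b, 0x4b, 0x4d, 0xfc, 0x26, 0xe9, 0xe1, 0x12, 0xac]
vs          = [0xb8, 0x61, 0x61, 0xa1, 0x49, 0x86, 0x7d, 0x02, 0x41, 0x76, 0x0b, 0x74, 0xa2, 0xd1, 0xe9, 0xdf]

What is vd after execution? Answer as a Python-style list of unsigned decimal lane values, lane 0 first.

vd = [47, 73, 156, 65535, 65535, 65535, 65535, 65535, 65535, 65535, 65535, 65535, 65535, 65535, 65535, 65535]

VLMAX = (256 × 1) / 16 = 16 lanes
vl ← min(4, 16) = 4
vd[0] sub(0xe7,0xb8) -> 0x2f
vd[1] sub(0xaa,0x61) -> 0x49
vd[2] sub(0xfd,0x61) -> 0x9c
vd[3] mask-off/ones -> 0xffff
vd[4] tail/ones -> 0xffff
vd[5] tail/ones -> 0xffff
vd[6] tail/ones -> 0xffff
vd[7] tail/ones -> 0xffff
vd[8] tail/ones -> 0xffff
vd[9] tail/ones -> 0xffff
vd[10] tail/ones -> 0xffff
vd[11] tail/ones -> 0xffff
vd[12] tail/ones -> 0xffff
vd[13] tail/ones -> 0xffff
vd[14] tail/ones -> 0xffff
vd[15] tail/ones -> 0xffff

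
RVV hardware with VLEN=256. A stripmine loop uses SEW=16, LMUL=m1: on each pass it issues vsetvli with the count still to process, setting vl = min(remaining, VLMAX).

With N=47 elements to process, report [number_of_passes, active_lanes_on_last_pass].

lanes per group: 256·1/16 = 16
iterations = ceil(47/16) = 3; final-pass vl = 15

[iterations, last_vl] = [3, 15]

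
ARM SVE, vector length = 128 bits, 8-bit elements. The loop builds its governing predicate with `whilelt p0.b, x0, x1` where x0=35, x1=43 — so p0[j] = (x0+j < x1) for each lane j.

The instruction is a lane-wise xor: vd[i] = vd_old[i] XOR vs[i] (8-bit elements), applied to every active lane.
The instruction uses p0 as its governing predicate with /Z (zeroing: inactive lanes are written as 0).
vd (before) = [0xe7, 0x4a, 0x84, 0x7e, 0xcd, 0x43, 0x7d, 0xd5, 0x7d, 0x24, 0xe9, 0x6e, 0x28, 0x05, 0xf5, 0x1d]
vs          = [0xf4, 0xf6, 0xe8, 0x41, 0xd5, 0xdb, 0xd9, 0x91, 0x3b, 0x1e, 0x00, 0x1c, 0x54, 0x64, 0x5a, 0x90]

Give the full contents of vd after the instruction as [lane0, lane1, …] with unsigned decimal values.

vd = [19, 188, 108, 63, 24, 152, 164, 68, 0, 0, 0, 0, 0, 0, 0, 0]

128-bit reg / 8-bit elem → 16 lanes
p0[j] = (35+j < 43); true for j=0..7 → 8 lanes set
  i=0: xor(0xe7,0xf4) → 19
  i=1: xor(0x4a,0xf6) → 188
  i=2: xor(0x84,0xe8) → 108
  i=3: xor(0x7e,0x41) → 63
  i=4: xor(0xcd,0xd5) → 24
  i=5: xor(0x43,0xdb) → 152
  i=6: xor(0x7d,0xd9) → 164
  i=7: xor(0xd5,0x91) → 68
  i=8: tail/zero → 0
  i=9: tail/zero → 0
  i=10: tail/zero → 0
  i=11: tail/zero → 0
  i=12: tail/zero → 0
  i=13: tail/zero → 0
  i=14: tail/zero → 0
  i=15: tail/zero → 0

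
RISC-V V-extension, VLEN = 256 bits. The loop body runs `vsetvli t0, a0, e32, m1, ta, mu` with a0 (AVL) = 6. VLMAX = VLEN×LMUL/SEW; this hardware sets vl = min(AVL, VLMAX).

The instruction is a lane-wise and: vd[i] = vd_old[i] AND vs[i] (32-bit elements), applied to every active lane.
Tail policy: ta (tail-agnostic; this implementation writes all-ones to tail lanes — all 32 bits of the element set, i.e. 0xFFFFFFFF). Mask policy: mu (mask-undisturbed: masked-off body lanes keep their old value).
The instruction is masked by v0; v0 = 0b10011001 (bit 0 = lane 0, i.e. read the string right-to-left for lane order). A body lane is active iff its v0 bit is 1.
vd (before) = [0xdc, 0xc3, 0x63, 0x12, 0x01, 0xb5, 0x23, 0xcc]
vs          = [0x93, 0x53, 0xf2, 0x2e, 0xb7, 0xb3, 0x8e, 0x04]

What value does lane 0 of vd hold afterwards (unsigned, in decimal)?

VLMAX = VLEN×LMUL/SEW = 256×1/32 = 8
vl = min(AVL, VLMAX) = min(6, 8) = 6
vd[0] and(0xdc,0x93) -> 0x90
vd[1] mask-off/keep -> 0xc3
vd[2] mask-off/keep -> 0x63
vd[3] and(0x12,0x2e) -> 0x02
vd[4] and(0x01,0xb7) -> 0x01
vd[5] mask-off/keep -> 0xb5
vd[6] tail/ones -> 0xffffffff
vd[7] tail/ones -> 0xffffffff

vd[0] = 144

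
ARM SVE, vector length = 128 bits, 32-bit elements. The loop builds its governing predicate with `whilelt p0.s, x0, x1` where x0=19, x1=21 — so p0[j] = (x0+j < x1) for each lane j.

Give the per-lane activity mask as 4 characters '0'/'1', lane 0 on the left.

register lanes = 128/32 = 4
active while 19+j < 21, i.e. j ∈ [0,2) capped at 4 ⇒ 2
bits (lane 0 leftmost): 1100

predicate = 1100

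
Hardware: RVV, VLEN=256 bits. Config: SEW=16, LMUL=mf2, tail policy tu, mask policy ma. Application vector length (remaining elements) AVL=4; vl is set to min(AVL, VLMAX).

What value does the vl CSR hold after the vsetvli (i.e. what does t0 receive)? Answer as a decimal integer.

vl = 4

VLMAX = VLEN×LMUL/SEW = 256×1/2/16 = 8
vl ← min(4, 8) = 4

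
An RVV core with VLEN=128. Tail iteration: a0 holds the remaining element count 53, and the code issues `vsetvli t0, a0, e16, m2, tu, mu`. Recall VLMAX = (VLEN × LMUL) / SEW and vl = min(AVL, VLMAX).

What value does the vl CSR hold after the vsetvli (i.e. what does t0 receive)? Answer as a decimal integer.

VLMAX = (128 × 2) / 16 = 16 lanes
vl = min(AVL, VLMAX) = min(53, 16) = 16

vl = 16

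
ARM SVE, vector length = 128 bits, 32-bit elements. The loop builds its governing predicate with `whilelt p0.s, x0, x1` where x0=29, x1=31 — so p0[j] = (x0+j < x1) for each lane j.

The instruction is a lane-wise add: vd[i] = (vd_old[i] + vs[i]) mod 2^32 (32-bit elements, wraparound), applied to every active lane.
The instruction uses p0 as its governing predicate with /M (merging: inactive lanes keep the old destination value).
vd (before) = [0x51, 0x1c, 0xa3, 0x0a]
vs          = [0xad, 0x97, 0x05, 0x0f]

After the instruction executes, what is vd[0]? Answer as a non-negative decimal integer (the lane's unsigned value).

register lanes = 128/32 = 4
whilelt: lane j active iff 29+j < 31 → j < 2 → 2 active
  i=0: add(0x51,0xad) → 254
  i=1: add(0x1c,0x97) → 179
  i=2: tail/keep → 163
  i=3: tail/keep → 10

vd[0] = 254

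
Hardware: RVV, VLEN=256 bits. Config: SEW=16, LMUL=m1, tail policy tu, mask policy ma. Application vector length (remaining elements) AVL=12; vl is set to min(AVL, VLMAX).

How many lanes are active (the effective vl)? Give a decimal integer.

vl = 12

VLMAX = VLEN×LMUL/SEW = 256×1/16 = 16
vl = min(AVL, VLMAX) = min(12, 16) = 12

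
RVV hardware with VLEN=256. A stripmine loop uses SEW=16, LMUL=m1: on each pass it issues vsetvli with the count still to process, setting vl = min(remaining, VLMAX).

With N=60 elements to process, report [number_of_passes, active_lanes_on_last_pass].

[iterations, last_vl] = [4, 12]

VLMAX = VLEN×LMUL/SEW = 256×1/16 = 16
iterations = ceil(60/16) = 4; final-pass vl = 12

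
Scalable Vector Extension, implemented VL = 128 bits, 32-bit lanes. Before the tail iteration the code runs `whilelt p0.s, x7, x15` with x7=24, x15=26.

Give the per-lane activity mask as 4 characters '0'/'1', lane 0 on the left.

lane count: 128 div 32 = 4
whilelt: lane j active iff 24+j < 26 → j < 2 → 2 active
bits (lane 0 leftmost): 1100

predicate = 1100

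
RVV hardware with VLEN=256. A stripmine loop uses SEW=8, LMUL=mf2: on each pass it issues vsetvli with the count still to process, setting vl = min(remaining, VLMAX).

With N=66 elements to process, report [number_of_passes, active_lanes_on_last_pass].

[iterations, last_vl] = [5, 2]

lanes per group: 256·1/2/8 = 16
iterations = ceil(66/16) = 5; final-pass vl = 2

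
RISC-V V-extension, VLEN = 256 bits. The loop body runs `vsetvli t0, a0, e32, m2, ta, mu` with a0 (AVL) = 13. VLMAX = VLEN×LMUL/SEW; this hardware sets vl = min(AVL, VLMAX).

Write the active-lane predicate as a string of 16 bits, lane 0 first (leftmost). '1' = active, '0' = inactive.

predicate = 1111111111111000

VLMAX = VLEN×LMUL/SEW = 256×2/32 = 16
AVL=13 ≤ VLMAX=16, so vl = 13
bits (lane 0 leftmost): 1111111111111000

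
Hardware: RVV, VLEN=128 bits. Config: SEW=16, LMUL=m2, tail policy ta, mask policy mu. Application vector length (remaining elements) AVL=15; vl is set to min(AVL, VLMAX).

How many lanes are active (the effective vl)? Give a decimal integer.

VLMAX = (128 × 2) / 16 = 16 lanes
vl = min(AVL, VLMAX) = min(15, 16) = 15

vl = 15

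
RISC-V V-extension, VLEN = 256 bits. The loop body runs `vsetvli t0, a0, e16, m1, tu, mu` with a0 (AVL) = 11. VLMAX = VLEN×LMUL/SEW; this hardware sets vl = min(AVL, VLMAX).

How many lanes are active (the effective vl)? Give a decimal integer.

vl = 11

VLMAX = VLEN×LMUL/SEW = 256×1/16 = 16
vl ← min(11, 16) = 11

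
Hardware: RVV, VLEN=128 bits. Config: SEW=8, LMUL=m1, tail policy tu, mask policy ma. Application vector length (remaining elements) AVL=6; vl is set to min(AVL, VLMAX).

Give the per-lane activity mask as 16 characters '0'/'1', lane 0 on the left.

VLMAX = (128 × 1) / 8 = 16 lanes
AVL=6 ≤ VLMAX=16, so vl = 6
bits (lane 0 leftmost): 1111110000000000

predicate = 1111110000000000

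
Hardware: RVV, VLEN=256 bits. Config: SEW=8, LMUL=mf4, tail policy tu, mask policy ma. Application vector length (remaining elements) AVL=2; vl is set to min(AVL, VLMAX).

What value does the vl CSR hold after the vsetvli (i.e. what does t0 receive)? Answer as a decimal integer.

vl = 2

VLMAX = VLEN×LMUL/SEW = 256×1/4/8 = 8
vl = min(AVL, VLMAX) = min(2, 8) = 2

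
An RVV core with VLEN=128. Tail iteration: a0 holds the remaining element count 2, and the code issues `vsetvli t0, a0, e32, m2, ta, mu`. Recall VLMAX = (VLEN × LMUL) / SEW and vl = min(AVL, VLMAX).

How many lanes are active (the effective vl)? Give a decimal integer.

vl = 2

VLMAX = (128 × 2) / 32 = 8 lanes
vl = min(AVL, VLMAX) = min(2, 8) = 2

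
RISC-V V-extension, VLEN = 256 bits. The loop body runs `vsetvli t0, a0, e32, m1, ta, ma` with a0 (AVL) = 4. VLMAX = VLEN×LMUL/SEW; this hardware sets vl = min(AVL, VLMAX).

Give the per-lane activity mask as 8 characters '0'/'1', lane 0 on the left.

lanes per group: 256·1/32 = 8
vl ← min(4, 8) = 4
bits (lane 0 leftmost): 11110000

predicate = 11110000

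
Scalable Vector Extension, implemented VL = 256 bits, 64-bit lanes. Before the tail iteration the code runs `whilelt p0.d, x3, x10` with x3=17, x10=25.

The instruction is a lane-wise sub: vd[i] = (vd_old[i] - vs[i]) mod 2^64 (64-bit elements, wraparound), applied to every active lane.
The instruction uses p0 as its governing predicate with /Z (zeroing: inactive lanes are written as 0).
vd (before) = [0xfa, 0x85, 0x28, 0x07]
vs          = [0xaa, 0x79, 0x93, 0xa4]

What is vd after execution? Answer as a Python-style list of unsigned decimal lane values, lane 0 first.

lane count: 256 div 64 = 4
active while 17+j < 25, i.e. j ∈ [0,8) capped at 4 ⇒ 4
[0] sub(0xfa,0xaa) = 0x50
[1] sub(0x85,0x79) = 0x0c
[2] sub(0x28,0x93) = 0xffffffffffffff95
[3] sub(0x07,0xa4) = 0xffffffffffffff63

vd = [80, 12, 18446744073709551509, 18446744073709551459]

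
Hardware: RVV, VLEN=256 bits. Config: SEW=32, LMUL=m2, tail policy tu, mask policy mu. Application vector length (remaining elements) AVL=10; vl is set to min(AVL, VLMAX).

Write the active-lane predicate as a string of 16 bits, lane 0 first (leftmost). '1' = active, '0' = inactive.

predicate = 1111111111000000

VLMAX = (256 × 2) / 32 = 16 lanes
vl = min(AVL, VLMAX) = min(10, 16) = 10
bits (lane 0 leftmost): 1111111111000000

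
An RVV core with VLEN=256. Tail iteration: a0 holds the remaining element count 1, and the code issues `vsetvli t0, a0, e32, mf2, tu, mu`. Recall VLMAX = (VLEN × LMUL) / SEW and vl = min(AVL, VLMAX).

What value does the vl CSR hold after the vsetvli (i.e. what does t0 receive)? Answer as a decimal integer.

vl = 1

lanes per group: 256·1/2/32 = 4
AVL=1 ≤ VLMAX=4, so vl = 1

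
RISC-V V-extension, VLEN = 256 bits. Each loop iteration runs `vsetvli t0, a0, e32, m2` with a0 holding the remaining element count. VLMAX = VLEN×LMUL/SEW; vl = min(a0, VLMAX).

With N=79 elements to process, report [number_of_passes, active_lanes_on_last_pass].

lanes per group: 256·2/32 = 16
iterations = ceil(79/16) = 5; final-pass vl = 15

[iterations, last_vl] = [5, 15]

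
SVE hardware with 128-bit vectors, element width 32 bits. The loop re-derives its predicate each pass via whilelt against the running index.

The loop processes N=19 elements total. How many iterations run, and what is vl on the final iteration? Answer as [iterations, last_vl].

lane count: 128 div 32 = 4
N=19: ⌈19/4⌉ = 5 iters; last vl = 19 − 4×4 = 3

[iterations, last_vl] = [5, 3]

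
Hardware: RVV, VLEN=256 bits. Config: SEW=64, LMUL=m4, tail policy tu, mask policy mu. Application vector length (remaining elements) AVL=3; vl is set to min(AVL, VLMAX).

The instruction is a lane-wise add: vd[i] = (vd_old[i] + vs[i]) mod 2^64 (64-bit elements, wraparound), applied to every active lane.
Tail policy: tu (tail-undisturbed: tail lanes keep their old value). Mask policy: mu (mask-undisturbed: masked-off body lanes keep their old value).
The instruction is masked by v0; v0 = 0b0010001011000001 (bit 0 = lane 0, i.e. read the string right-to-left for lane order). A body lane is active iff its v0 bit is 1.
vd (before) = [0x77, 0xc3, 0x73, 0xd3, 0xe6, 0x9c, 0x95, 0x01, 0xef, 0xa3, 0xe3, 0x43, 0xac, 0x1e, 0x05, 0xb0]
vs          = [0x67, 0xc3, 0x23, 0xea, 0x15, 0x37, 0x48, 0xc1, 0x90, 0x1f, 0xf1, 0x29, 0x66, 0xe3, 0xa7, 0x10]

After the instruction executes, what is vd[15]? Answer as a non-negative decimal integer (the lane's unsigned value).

lanes per group: 256·4/64 = 16
vl ← min(3, 16) = 3
lane  0: add(0x77,0x67) ⇒ 0xde
lane  1: mask-off/keep ⇒ 0xc3
lane  2: mask-off/keep ⇒ 0x73
lane  3: tail/keep ⇒ 0xd3
lane  4: tail/keep ⇒ 0xe6
lane  5: tail/keep ⇒ 0x9c
lane  6: tail/keep ⇒ 0x95
lane  7: tail/keep ⇒ 0x01
lane  8: tail/keep ⇒ 0xef
lane  9: tail/keep ⇒ 0xa3
lane 10: tail/keep ⇒ 0xe3
lane 11: tail/keep ⇒ 0x43
lane 12: tail/keep ⇒ 0xac
lane 13: tail/keep ⇒ 0x1e
lane 14: tail/keep ⇒ 0x05
lane 15: tail/keep ⇒ 0xb0

vd[15] = 176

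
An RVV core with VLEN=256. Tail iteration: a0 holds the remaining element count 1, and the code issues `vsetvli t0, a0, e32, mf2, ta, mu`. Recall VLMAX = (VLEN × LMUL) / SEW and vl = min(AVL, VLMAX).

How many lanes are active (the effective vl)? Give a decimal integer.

vl = 1

lanes per group: 256·1/2/32 = 4
vl = min(AVL, VLMAX) = min(1, 4) = 1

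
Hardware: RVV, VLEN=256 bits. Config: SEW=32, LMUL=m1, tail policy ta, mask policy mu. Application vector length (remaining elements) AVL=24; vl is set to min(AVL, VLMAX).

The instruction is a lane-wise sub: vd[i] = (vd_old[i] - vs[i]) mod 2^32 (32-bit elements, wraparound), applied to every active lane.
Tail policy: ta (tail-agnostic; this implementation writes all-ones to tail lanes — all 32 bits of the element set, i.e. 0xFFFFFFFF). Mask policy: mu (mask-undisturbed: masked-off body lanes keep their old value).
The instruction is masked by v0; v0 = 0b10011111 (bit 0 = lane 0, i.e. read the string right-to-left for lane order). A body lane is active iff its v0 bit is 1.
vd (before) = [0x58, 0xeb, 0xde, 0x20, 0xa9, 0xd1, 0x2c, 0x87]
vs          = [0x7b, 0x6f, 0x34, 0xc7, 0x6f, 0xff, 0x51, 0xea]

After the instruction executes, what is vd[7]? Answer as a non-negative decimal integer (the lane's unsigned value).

vd[7] = 4294967197

lanes per group: 256·1/32 = 8
AVL=24 > VLMAX=8, so vl = 8
  i=0: sub(0x58,0x7b) → 4294967261
  i=1: sub(0xeb,0x6f) → 124
  i=2: sub(0xde,0x34) → 170
  i=3: sub(0x20,0xc7) → 4294967129
  i=4: sub(0xa9,0x6f) → 58
  i=5: mask-off/keep → 209
  i=6: mask-off/keep → 44
  i=7: sub(0x87,0xea) → 4294967197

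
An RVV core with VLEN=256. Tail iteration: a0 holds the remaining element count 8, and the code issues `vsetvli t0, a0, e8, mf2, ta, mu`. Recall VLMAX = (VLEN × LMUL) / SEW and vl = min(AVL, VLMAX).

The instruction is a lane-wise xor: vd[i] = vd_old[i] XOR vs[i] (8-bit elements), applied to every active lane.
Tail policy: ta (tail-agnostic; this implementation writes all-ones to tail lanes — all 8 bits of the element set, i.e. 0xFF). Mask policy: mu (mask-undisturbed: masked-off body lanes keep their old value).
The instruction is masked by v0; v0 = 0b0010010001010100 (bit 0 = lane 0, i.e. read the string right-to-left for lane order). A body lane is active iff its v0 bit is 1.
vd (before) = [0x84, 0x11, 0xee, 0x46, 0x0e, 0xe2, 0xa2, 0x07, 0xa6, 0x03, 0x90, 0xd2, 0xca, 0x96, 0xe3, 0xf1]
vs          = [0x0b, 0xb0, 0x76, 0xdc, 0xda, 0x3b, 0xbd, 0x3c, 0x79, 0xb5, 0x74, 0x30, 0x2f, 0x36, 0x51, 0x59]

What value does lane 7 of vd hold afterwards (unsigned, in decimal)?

VLMAX = VLEN×LMUL/SEW = 256×1/2/8 = 16
vl ← min(8, 16) = 8
[0] mask-off/keep = 0x84
[1] mask-off/keep = 0x11
[2] xor(0xee,0x76) = 0x98
[3] mask-off/keep = 0x46
[4] xor(0x0e,0xda) = 0xd4
[5] mask-off/keep = 0xe2
[6] xor(0xa2,0xbd) = 0x1f
[7] mask-off/keep = 0x07
[8] tail/ones = 0xff
[9] tail/ones = 0xff
[10] tail/ones = 0xff
[11] tail/ones = 0xff
[12] tail/ones = 0xff
[13] tail/ones = 0xff
[14] tail/ones = 0xff
[15] tail/ones = 0xff

vd[7] = 7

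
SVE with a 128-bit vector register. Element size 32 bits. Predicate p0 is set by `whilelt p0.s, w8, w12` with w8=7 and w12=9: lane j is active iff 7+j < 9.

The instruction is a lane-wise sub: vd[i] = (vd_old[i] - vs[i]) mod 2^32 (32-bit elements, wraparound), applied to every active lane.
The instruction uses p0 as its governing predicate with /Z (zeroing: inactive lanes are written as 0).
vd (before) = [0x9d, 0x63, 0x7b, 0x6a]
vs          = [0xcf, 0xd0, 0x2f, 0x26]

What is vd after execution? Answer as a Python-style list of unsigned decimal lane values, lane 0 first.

vd = [4294967246, 4294967187, 0, 0]

128-bit reg / 32-bit elem → 4 lanes
active while 7+j < 9, i.e. j ∈ [0,2) capped at 4 ⇒ 2
vd[0] sub(0x9d,0xcf) -> 0xffffffce
vd[1] sub(0x63,0xd0) -> 0xffffff93
vd[2] tail/zero -> 0x00
vd[3] tail/zero -> 0x00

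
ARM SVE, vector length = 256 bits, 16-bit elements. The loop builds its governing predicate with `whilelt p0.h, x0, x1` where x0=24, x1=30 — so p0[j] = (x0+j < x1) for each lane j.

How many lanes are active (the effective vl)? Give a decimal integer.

vl = 6

register lanes = 256/16 = 16
p0[j] = (24+j < 30); true for j=0..5 → 6 lanes set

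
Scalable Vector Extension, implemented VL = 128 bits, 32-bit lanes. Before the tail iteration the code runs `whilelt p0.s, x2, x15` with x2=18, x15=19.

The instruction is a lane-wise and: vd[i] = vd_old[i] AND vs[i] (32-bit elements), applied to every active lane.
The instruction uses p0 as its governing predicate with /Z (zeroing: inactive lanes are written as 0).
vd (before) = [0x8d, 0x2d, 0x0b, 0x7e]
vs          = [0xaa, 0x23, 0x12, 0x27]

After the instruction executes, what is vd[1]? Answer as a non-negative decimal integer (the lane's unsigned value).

register lanes = 128/32 = 4
p0[j] = (18+j < 19); true for j=0..0 → 1 lanes set
  i=0: and(0x8d,0xaa) → 136
  i=1: tail/zero → 0
  i=2: tail/zero → 0
  i=3: tail/zero → 0

vd[1] = 0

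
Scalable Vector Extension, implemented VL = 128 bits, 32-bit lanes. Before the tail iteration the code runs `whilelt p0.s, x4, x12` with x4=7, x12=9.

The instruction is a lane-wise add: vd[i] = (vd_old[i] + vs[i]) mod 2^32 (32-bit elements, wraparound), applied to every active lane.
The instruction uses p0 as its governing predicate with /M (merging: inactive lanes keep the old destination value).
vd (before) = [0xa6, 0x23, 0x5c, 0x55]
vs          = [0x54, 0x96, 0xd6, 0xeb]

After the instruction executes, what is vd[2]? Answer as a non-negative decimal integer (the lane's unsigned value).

lane count: 128 div 32 = 4
whilelt: lane j active iff 7+j < 9 → j < 2 → 2 active
vd[0] add(0xa6,0x54) -> 0xfa
vd[1] add(0x23,0x96) -> 0xb9
vd[2] tail/keep -> 0x5c
vd[3] tail/keep -> 0x55

vd[2] = 92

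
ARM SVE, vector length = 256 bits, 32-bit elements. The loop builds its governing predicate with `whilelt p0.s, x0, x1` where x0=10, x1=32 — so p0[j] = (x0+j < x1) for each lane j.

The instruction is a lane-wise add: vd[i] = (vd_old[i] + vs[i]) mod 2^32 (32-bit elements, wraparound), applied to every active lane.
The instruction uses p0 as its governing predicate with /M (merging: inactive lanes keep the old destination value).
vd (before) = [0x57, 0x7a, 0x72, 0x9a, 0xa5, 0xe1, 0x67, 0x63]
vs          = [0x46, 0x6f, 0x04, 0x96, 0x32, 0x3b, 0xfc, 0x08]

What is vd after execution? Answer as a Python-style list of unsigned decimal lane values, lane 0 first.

register lanes = 256/32 = 8
p0[j] = (10+j < 32); true for j=0..7 → 8 lanes set
vd[0] add(0x57,0x46) -> 0x9d
vd[1] add(0x7a,0x6f) -> 0xe9
vd[2] add(0x72,0x04) -> 0x76
vd[3] add(0x9a,0x96) -> 0x130
vd[4] add(0xa5,0x32) -> 0xd7
vd[5] add(0xe1,0x3b) -> 0x11c
vd[6] add(0x67,0xfc) -> 0x163
vd[7] add(0x63,0x08) -> 0x6b

vd = [157, 233, 118, 304, 215, 284, 355, 107]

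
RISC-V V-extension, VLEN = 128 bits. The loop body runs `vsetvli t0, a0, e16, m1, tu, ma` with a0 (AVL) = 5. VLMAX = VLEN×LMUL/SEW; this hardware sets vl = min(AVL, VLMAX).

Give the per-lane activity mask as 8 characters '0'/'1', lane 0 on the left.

predicate = 11111000

VLMAX = VLEN×LMUL/SEW = 128×1/16 = 8
AVL=5 ≤ VLMAX=8, so vl = 5
bits (lane 0 leftmost): 11111000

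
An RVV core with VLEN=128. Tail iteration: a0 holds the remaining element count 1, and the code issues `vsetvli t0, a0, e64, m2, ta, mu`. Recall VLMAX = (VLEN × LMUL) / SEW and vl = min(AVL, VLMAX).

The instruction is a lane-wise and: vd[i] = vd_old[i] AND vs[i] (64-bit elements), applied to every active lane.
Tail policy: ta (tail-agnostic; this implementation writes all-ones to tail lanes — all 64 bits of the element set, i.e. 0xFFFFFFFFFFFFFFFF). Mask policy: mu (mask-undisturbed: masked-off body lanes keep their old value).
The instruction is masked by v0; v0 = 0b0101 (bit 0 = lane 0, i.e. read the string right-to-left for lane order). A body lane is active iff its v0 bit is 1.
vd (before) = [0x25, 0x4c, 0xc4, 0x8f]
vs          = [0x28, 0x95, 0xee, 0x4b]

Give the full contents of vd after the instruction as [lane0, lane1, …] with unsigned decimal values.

vd = [32, 18446744073709551615, 18446744073709551615, 18446744073709551615]

VLMAX = VLEN×LMUL/SEW = 128×2/64 = 4
AVL=1 ≤ VLMAX=4, so vl = 1
vd[0] and(0x25,0x28) -> 0x20
vd[1] tail/ones -> 0xffffffffffffffff
vd[2] tail/ones -> 0xffffffffffffffff
vd[3] tail/ones -> 0xffffffffffffffff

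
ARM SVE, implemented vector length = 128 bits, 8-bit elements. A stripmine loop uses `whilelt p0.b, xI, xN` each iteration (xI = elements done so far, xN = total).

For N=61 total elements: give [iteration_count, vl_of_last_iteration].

[iterations, last_vl] = [4, 13]

lane count: 128 div 8 = 16
N=61: ⌈61/16⌉ = 4 iters; last vl = 61 − 3×16 = 13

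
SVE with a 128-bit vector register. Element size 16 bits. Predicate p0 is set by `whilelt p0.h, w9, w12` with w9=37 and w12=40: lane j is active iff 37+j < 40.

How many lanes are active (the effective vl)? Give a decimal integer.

lane count: 128 div 16 = 8
active while 37+j < 40, i.e. j ∈ [0,3) capped at 8 ⇒ 3

vl = 3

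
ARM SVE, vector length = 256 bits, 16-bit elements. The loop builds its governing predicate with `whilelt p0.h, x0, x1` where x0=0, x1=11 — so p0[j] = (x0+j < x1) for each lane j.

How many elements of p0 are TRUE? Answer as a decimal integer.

vl = 11

256-bit reg / 16-bit elem → 16 lanes
active while 0+j < 11, i.e. j ∈ [0,11) capped at 16 ⇒ 11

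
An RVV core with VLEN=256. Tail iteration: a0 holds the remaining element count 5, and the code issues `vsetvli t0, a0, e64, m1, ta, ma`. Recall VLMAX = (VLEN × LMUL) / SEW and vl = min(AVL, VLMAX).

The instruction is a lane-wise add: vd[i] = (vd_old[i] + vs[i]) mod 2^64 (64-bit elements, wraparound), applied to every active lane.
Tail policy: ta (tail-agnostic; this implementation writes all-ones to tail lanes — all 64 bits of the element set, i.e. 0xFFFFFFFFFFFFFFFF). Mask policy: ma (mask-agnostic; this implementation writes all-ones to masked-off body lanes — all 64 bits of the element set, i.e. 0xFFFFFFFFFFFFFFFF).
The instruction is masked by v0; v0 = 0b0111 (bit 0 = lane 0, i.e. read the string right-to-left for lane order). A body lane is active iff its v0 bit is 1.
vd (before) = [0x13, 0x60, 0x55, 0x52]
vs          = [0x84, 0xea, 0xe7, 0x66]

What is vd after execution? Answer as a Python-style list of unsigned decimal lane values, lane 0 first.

VLMAX = (256 × 1) / 64 = 4 lanes
vl ← min(5, 4) = 4
vd[0] add(0x13,0x84) -> 0x97
vd[1] add(0x60,0xea) -> 0x14a
vd[2] add(0x55,0xe7) -> 0x13c
vd[3] mask-off/ones -> 0xffffffffffffffff

vd = [151, 330, 316, 18446744073709551615]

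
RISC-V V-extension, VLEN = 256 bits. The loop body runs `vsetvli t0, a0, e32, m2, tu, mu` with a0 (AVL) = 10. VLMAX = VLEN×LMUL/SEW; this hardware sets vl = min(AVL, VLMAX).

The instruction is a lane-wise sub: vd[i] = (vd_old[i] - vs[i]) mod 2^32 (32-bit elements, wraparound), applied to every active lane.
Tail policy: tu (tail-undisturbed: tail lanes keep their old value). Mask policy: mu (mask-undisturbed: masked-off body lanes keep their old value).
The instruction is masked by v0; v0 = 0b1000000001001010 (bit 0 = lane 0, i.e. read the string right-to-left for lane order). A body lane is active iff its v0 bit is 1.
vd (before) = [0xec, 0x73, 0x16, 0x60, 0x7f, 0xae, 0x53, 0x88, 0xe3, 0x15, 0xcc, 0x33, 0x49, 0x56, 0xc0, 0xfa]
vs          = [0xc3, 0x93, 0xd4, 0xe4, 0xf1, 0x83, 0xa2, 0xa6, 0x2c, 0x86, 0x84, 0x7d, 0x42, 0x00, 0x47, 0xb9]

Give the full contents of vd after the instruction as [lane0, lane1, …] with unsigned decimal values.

vd = [236, 4294967264, 22, 4294967164, 127, 174, 4294967217, 136, 227, 21, 204, 51, 73, 86, 192, 250]

VLMAX = (256 × 2) / 32 = 16 lanes
AVL=10 ≤ VLMAX=16, so vl = 10
[0] mask-off/keep = 0xec
[1] sub(0x73,0x93) = 0xffffffe0
[2] mask-off/keep = 0x16
[3] sub(0x60,0xe4) = 0xffffff7c
[4] mask-off/keep = 0x7f
[5] mask-off/keep = 0xae
[6] sub(0x53,0xa2) = 0xffffffb1
[7] mask-off/keep = 0x88
[8] mask-off/keep = 0xe3
[9] mask-off/keep = 0x15
[10] tail/keep = 0xcc
[11] tail/keep = 0x33
[12] tail/keep = 0x49
[13] tail/keep = 0x56
[14] tail/keep = 0xc0
[15] tail/keep = 0xfa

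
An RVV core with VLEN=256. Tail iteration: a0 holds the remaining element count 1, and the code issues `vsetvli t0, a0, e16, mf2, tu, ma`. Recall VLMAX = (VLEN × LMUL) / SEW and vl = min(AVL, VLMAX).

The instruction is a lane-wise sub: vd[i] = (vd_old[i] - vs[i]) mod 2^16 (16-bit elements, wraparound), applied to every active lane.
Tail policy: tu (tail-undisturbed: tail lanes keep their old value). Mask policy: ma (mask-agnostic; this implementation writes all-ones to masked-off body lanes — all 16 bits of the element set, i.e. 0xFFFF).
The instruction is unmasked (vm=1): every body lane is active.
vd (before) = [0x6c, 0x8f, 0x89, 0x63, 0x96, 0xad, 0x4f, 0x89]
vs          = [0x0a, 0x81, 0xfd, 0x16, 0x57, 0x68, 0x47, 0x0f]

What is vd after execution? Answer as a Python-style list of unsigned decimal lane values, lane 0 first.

vd = [98, 143, 137, 99, 150, 173, 79, 137]

VLMAX = VLEN×LMUL/SEW = 256×1/2/16 = 8
AVL=1 ≤ VLMAX=8, so vl = 1
  i=0: sub(0x6c,0x0a) → 98
  i=1: tail/keep → 143
  i=2: tail/keep → 137
  i=3: tail/keep → 99
  i=4: tail/keep → 150
  i=5: tail/keep → 173
  i=6: tail/keep → 79
  i=7: tail/keep → 137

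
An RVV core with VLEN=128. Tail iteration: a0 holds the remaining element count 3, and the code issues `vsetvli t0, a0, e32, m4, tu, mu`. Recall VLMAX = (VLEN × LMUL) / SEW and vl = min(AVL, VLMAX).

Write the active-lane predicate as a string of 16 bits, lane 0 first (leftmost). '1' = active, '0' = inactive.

predicate = 1110000000000000

VLMAX = (128 × 4) / 32 = 16 lanes
AVL=3 ≤ VLMAX=16, so vl = 3
bits (lane 0 leftmost): 1110000000000000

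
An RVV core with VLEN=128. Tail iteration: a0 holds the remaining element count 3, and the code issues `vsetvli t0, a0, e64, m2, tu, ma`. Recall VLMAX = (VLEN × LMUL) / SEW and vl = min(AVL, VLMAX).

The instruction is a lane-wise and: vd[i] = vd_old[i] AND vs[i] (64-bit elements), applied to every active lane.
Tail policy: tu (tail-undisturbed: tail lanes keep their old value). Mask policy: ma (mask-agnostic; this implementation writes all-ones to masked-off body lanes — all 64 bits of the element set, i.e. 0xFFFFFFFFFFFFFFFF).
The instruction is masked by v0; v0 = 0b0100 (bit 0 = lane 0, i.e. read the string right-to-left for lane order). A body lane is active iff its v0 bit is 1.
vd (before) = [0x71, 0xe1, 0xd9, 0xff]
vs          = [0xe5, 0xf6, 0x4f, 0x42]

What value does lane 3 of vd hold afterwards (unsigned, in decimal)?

vd[3] = 255

VLMAX = (128 × 2) / 64 = 4 lanes
vl = min(AVL, VLMAX) = min(3, 4) = 3
  i=0: mask-off/ones → 18446744073709551615
  i=1: mask-off/ones → 18446744073709551615
  i=2: and(0xd9,0x4f) → 73
  i=3: tail/keep → 255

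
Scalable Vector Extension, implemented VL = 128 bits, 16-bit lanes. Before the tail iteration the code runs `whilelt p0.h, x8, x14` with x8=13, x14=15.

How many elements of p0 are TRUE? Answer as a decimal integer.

lane count: 128 div 16 = 8
whilelt: lane j active iff 13+j < 15 → j < 2 → 2 active

vl = 2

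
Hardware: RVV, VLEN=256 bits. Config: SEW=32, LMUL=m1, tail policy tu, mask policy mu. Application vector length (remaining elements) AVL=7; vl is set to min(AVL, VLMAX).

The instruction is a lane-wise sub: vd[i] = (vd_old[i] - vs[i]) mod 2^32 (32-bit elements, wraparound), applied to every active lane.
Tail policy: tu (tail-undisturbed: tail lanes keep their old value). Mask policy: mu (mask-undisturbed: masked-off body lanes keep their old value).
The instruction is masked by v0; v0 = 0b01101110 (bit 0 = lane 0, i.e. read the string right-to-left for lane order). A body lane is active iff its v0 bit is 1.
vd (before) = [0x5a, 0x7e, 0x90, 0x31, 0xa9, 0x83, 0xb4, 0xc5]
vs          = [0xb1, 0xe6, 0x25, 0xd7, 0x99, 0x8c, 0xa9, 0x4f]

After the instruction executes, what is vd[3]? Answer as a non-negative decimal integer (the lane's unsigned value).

lanes per group: 256·1/32 = 8
AVL=7 ≤ VLMAX=8, so vl = 7
vd[0] mask-off/keep -> 0x5a
vd[1] sub(0x7e,0xe6) -> 0xffffff98
vd[2] sub(0x90,0x25) -> 0x6b
vd[3] sub(0x31,0xd7) -> 0xffffff5a
vd[4] mask-off/keep -> 0xa9
vd[5] sub(0x83,0x8c) -> 0xfffffff7
vd[6] sub(0xb4,0xa9) -> 0x0b
vd[7] tail/keep -> 0xc5

vd[3] = 4294967130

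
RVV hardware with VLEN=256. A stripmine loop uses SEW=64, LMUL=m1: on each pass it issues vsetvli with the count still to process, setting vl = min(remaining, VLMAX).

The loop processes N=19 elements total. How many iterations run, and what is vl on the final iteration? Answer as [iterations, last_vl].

[iterations, last_vl] = [5, 3]

VLMAX = (256 × 1) / 64 = 4 lanes
19 elements at 4/iter → 5 passes, remainder 3 on the last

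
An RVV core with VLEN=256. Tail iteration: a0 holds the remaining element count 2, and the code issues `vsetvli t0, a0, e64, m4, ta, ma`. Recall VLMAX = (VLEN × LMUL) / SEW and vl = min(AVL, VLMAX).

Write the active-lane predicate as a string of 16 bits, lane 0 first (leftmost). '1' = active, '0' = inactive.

predicate = 1100000000000000

VLMAX = VLEN×LMUL/SEW = 256×4/64 = 16
AVL=2 ≤ VLMAX=16, so vl = 2
bits (lane 0 leftmost): 1100000000000000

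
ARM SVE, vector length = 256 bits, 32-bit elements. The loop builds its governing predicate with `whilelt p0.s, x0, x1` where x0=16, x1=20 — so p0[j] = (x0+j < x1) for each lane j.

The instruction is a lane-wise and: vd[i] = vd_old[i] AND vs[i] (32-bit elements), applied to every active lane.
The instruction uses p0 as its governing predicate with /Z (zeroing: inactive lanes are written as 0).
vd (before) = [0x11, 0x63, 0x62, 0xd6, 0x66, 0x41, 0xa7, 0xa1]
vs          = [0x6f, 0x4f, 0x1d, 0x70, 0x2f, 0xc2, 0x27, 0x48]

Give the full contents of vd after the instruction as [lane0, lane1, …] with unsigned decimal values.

lane count: 256 div 32 = 8
active while 16+j < 20, i.e. j ∈ [0,4) capped at 8 ⇒ 4
[0] and(0x11,0x6f) = 0x01
[1] and(0x63,0x4f) = 0x43
[2] and(0x62,0x1d) = 0x00
[3] and(0xd6,0x70) = 0x50
[4] tail/zero = 0x00
[5] tail/zero = 0x00
[6] tail/zero = 0x00
[7] tail/zero = 0x00

vd = [1, 67, 0, 80, 0, 0, 0, 0]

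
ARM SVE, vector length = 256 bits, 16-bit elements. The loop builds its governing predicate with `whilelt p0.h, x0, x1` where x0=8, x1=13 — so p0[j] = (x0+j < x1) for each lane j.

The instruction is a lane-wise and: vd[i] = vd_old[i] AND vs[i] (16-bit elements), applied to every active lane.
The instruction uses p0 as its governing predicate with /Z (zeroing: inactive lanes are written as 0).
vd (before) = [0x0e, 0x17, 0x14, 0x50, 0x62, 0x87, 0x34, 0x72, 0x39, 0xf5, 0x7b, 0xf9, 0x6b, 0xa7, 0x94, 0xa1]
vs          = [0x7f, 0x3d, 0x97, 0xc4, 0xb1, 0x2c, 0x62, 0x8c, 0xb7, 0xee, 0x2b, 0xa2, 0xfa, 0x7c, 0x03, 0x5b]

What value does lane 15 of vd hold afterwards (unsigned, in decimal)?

vd[15] = 0

register lanes = 256/16 = 16
whilelt: lane j active iff 8+j < 13 → j < 5 → 5 active
[0] and(0x0e,0x7f) = 0x0e
[1] and(0x17,0x3d) = 0x15
[2] and(0x14,0x97) = 0x14
[3] and(0x50,0xc4) = 0x40
[4] and(0x62,0xb1) = 0x20
[5] tail/zero = 0x00
[6] tail/zero = 0x00
[7] tail/zero = 0x00
[8] tail/zero = 0x00
[9] tail/zero = 0x00
[10] tail/zero = 0x00
[11] tail/zero = 0x00
[12] tail/zero = 0x00
[13] tail/zero = 0x00
[14] tail/zero = 0x00
[15] tail/zero = 0x00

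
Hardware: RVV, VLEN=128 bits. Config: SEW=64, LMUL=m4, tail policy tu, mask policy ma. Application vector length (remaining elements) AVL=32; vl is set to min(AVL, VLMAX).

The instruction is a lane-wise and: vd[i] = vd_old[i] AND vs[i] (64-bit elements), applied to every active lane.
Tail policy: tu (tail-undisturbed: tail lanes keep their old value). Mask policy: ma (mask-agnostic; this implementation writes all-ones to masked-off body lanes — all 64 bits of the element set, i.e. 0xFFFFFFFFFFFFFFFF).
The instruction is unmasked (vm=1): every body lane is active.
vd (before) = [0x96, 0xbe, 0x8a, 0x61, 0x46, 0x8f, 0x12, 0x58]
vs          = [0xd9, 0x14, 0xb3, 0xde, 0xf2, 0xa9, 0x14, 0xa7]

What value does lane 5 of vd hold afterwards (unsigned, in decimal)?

vd[5] = 137

VLMAX = VLEN×LMUL/SEW = 128×4/64 = 8
vl = min(AVL, VLMAX) = min(32, 8) = 8
lane  0: and(0x96,0xd9) ⇒ 0x90
lane  1: and(0xbe,0x14) ⇒ 0x14
lane  2: and(0x8a,0xb3) ⇒ 0x82
lane  3: and(0x61,0xde) ⇒ 0x40
lane  4: and(0x46,0xf2) ⇒ 0x42
lane  5: and(0x8f,0xa9) ⇒ 0x89
lane  6: and(0x12,0x14) ⇒ 0x10
lane  7: and(0x58,0xa7) ⇒ 0x00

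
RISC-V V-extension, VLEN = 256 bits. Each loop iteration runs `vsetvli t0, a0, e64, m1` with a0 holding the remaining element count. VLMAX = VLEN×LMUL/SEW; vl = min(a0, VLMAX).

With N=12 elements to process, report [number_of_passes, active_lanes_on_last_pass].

[iterations, last_vl] = [3, 4]

lanes per group: 256·1/64 = 4
iterations = ceil(12/4) = 3; final-pass vl = 4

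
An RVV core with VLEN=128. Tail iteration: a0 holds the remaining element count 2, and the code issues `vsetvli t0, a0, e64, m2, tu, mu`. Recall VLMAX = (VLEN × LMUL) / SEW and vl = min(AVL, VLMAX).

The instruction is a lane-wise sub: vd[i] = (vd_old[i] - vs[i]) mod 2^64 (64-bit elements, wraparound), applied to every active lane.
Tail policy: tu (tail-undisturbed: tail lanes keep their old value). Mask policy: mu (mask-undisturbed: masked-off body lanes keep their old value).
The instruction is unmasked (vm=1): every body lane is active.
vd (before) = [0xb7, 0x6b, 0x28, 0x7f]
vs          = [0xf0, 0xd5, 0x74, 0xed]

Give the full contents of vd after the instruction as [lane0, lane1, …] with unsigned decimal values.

vd = [18446744073709551559, 18446744073709551510, 40, 127]

VLMAX = (128 × 2) / 64 = 4 lanes
vl = min(AVL, VLMAX) = min(2, 4) = 2
vd[0] sub(0xb7,0xf0) -> 0xffffffffffffffc7
vd[1] sub(0x6b,0xd5) -> 0xffffffffffffff96
vd[2] tail/keep -> 0x28
vd[3] tail/keep -> 0x7f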